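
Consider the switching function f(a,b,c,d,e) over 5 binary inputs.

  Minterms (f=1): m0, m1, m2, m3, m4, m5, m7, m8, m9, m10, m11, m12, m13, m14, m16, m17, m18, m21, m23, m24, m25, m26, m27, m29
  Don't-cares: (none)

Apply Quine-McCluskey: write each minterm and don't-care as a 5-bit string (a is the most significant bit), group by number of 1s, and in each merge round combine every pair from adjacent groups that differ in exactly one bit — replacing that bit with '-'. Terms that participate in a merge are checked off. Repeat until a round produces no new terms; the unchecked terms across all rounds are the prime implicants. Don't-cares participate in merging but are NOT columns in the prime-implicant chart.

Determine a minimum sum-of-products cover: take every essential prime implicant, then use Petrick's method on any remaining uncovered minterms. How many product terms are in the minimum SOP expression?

7

size-2^0 implicants → 00000(✓)  00001(✓)  00010(✓)  00011(✓)  00100(✓)  00101(✓)  00111(✓)  01000(✓)  01001(✓)  01010(✓)  01011(✓)  01100(✓)  01101(✓)  01110(✓)  10000(✓)  10001(✓)  10010(✓)  10101(✓)  10111(✓)  11000(✓)  11001(✓)  11010(✓)  11011(✓)  11101(✓)
size-2^1 implicants → -0000(✓)  -0001(✓)  -0010(✓)  -0101(✓)  -0111(✓)  -1000(✓)  -1001(✓)  -1010(✓)  -1011(✓)  -1101(✓)  0-000(✓)  0-001(✓)  0-010(✓)  0-011(✓)  0-100(✓)  0-101(✓)  00-00(✓)  00-01(✓)  00-11(✓)  000-0(✓)  000-1(✓)  0000-(✓)  0001-(✓)  001-1(✓)  0010-(✓)  01-00(✓)  01-01(✓)  01-10(✓)  010-0(✓)  010-1(✓)  0100-(✓)  0101-(✓)  011-0(✓)  0110-(✓)  1-000(✓)  1-001(✓)  1-010(✓)  1-101(✓)  10-01(✓)  100-0(✓)  1000-(✓)  101-1(✓)  11-01(✓)  110-0(✓)  110-1(✓)  1100-(✓)  1101-(✓)
size-2^2 implicants → --000(✓)  --001(✓)  --010(✓)  --101(✓)  -0-01(✓)  -00-0(✓)  -000-(✓)  -01-1  -1-01(✓)  -10-0(✓)  -10-1(✓)  -100-(✓)  -101-(✓)  0--00(✓)  0--01(✓)  0-0-0(✓)  0-0-1(✓)  0-00-(✓)  0-01-(✓)  0-10-(✓)  00--1  00-0-(✓)  000--(✓)  01--0  01-0-(✓)  010--(✓)  1--01(✓)  1-0-0(✓)  1-00-(✓)  110--(✓)
size-2^3 implicants → ---01  --0-0  --00-  -10--  0--0-  0-0--
Unchecked terms (primes): ---01, --0-0, --00-, -01-1, -10--, 0--0-, 0-0--, 00--1, 01--0
Minterm coverage:
  m0 ⊆ --0-0,--00-,0--0-,0-0--
  m1 ⊆ ---01,--00-,0--0-,0-0--,00--1
  m2 ⊆ --0-0,0-0--
  m3 ⊆ 0-0--,00--1
  m4 ⊆ 0--0- [E]
  m5 ⊆ ---01,-01-1,0--0-,00--1
  m7 ⊆ -01-1,00--1
  m8 ⊆ --0-0,--00-,-10--,0--0-,0-0--,01--0
  m9 ⊆ ---01,--00-,-10--,0--0-,0-0--
  m10 ⊆ --0-0,-10--,0-0--,01--0
  m11 ⊆ -10--,0-0--
  m12 ⊆ 0--0-,01--0
  m13 ⊆ ---01,0--0-
  m14 ⊆ 01--0 [E]
  m16 ⊆ --0-0,--00-
  m17 ⊆ ---01,--00-
  m18 ⊆ --0-0 [E]
  m21 ⊆ ---01,-01-1
  m23 ⊆ -01-1 [E]
  m24 ⊆ --0-0,--00-,-10--
  m25 ⊆ ---01,--00-,-10--
  m26 ⊆ --0-0,-10--
  m27 ⊆ -10-- [E]
  m29 ⊆ ---01 [E]
E = {---01, --0-0, -01-1, -10--, 0--0-, 01--0}
Petrick residual → 0-0--
Cover = d'e + c'e' + b'ce + bc' + a'd' + a'c' + a'be'  |cover|=7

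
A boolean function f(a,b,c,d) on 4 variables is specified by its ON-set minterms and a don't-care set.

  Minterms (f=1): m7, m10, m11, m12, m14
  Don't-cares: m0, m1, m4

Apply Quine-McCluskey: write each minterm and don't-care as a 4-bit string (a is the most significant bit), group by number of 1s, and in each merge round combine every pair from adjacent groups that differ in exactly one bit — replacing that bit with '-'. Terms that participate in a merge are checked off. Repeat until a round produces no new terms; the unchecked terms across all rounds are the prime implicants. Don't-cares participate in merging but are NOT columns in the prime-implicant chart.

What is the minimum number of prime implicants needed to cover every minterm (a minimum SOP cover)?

Round 0: 0000✓ 0001✓ 0100✓ 0111 1010✓ 1011✓ 1100✓ 1110✓
Round 1: -100 0-00 000- 1-10 101- 11-0
PIs = {-100, 0-00, 000-, 0111, 1-10, 101-, 11-0}
Coverage chart:
  m7: 0111 ←essential
  m10: 1-10,101-
  m11: 101- ←essential
  m12: -100,11-0
  m14: 1-10,11-0
Essential: 0111, 101-
Petrick residual → 11-0
Min cover (3 terms): a'bcd + ab'c + abd'

3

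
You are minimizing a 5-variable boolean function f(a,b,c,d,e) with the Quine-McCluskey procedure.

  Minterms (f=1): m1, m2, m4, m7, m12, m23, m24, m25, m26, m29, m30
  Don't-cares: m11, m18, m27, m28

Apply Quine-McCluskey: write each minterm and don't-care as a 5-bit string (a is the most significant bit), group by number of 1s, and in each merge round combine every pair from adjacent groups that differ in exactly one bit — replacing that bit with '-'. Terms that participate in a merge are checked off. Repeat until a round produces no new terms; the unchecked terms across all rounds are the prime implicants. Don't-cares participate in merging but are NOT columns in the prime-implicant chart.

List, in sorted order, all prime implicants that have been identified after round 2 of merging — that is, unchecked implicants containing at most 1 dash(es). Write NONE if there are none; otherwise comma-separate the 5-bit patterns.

size-2^0 implicants → 00001  00010(✓)  00100(✓)  00111(✓)  01011(✓)  01100(✓)  10010(✓)  10111(✓)  11000(✓)  11001(✓)  11010(✓)  11011(✓)  11100(✓)  11101(✓)  11110(✓)
size-2^1 implicants → -0010  -0111  -1011  -1100  0-100  1-010  11-00(✓)  11-01(✓)  11-10(✓)  110-0(✓)  110-1(✓)  1100-(✓)  1101-(✓)  111-0(✓)  1110-(✓)
size-2^2 implicants → 11--0  11-0-  110--
Unchecked terms (primes): -0010, -0111, -1011, -1100, 0-100, 00001, 1-010, 11--0, 11-0-, 110--

-0010, -0111, -1011, -1100, 0-100, 00001, 1-010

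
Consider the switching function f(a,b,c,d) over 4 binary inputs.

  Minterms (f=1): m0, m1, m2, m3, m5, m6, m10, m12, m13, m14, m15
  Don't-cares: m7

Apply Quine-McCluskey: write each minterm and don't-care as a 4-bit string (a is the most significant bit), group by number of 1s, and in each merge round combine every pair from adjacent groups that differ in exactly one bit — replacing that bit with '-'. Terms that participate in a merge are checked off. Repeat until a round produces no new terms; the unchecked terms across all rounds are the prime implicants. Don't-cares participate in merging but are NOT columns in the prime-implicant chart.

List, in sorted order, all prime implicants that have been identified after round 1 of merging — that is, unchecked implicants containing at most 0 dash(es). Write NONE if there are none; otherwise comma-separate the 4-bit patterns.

size-2^0 implicants → 0000(✓)  0001(✓)  0010(✓)  0011(✓)  0101(✓)  0110(✓)  0111(✓)  1010(✓)  1100(✓)  1101(✓)  1110(✓)  1111(✓)
size-2^1 implicants → -010(✓)  -101(✓)  -110(✓)  -111(✓)  0-01(✓)  0-10(✓)  0-11(✓)  00-0(✓)  00-1(✓)  000-(✓)  001-(✓)  01-1(✓)  011-(✓)  1-10(✓)  11-0(✓)  11-1(✓)  110-(✓)  111-(✓)
size-2^2 implicants → --10  -1-1  -11-  0--1  0-1-  00--  11--
Unchecked terms (primes): --10, -1-1, -11-, 0--1, 0-1-, 00--, 11--

NONE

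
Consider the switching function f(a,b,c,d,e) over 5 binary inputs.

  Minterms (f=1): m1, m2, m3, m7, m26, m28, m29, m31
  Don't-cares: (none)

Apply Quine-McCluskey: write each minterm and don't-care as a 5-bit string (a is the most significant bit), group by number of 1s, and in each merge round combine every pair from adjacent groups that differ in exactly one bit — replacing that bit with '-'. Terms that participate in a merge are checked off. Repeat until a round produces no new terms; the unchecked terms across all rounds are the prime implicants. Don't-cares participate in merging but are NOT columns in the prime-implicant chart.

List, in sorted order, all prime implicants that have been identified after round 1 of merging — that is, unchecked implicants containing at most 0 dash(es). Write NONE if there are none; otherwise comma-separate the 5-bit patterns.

Round 0: 00001✓ 00010✓ 00011✓ 00111✓ 11010 11100✓ 11101✓ 11111✓
Round 1: 00-11 000-1 0001- 111-1 1110-
PIs = {00-11, 000-1, 0001-, 11010, 111-1, 1110-}

11010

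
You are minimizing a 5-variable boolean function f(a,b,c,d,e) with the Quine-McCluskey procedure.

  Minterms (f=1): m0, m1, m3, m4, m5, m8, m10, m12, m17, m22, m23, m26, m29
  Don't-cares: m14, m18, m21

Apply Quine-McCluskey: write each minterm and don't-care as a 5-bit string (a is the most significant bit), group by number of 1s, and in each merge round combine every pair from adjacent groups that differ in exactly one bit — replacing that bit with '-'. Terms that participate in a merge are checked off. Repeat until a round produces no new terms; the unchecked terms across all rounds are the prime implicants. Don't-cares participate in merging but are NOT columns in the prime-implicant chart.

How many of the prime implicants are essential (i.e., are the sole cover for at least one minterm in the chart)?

3

[col 0] 00000*, 00001*, 00011*, 00100*, 00101*, 01000*, 01010*, 01100*, 01110*, 10001*, 10010*, 10101*, 10110*, 10111*, 11010*, 11101*
[col 1] -0001*, -0101*, -1010, 0-000*, 0-100*, 00-00*, 00-01*, 000-1, 0000-*, 0010-*, 01-00*, 01-10*, 010-0*, 011-0*, 1-010, 1-101, 10-01*, 10-10, 101-1, 1011-
[col 2] -0-01, 0--00, 00-0-, 01--0
Prime implicants: -0-01, -1010, 0--00, 00-0-, 000-1, 01--0, 1-010, 1-101, 10-10, 101-1, 1011-
PI chart (minterm → PIs covering it):
  0 | 0--00,00-0-
  1 | -0-01,00-0-,000-1
  3 | 000-1  (sole → essential)
  4 | 0--00,00-0-
  5 | -0-01,00-0-
  8 | 0--00,01--0
  10 | -1010,01--0
  12 | 0--00,01--0
  17 | -0-01  (sole → essential)
  22 | 10-10,1011-
  23 | 101-1,1011-
  26 | -1010,1-010
  29 | 1-101  (sole → essential)
Essential prime implicants: -0-01, 000-1, 1-101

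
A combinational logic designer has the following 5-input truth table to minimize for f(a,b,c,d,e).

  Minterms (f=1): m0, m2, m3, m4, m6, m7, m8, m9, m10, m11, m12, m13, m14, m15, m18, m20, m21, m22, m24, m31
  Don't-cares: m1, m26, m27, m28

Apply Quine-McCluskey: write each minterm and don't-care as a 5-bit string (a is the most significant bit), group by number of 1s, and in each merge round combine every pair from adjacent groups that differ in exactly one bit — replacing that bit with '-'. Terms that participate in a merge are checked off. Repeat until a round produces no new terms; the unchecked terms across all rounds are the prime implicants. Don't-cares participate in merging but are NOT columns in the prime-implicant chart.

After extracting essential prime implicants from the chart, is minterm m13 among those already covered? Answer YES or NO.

size-2^0 implicants → 00000(✓)  00001(✓)  00010(✓)  00011(✓)  00100(✓)  00110(✓)  00111(✓)  01000(✓)  01001(✓)  01010(✓)  01011(✓)  01100(✓)  01101(✓)  01110(✓)  01111(✓)  10010(✓)  10100(✓)  10101(✓)  10110(✓)  11000(✓)  11010(✓)  11011(✓)  11100(✓)  11111(✓)
size-2^1 implicants → -0010(✓)  -0100(✓)  -0110(✓)  -1000(✓)  -1010(✓)  -1011(✓)  -1100(✓)  -1111(✓)  0-000(✓)  0-001(✓)  0-010(✓)  0-011(✓)  0-100(✓)  0-110(✓)  0-111(✓)  00-00(✓)  00-10(✓)  00-11(✓)  000-0(✓)  000-1(✓)  0000-(✓)  0001-(✓)  001-0(✓)  0011-(✓)  01-00(✓)  01-01(✓)  01-10(✓)  01-11(✓)  010-0(✓)  010-1(✓)  0100-(✓)  0101-(✓)  011-0(✓)  011-1(✓)  0110-(✓)  0111-(✓)  1-010(✓)  1-100(✓)  10-10(✓)  101-0(✓)  1010-  11-00(✓)  11-11(✓)  110-0(✓)  1101-(✓)
size-2^2 implicants → --010  --100  -0-10  -01-0  -1-00  -1-11  -10-0  -101-  0--00(✓)  0--10(✓)  0--11(✓)  0-0-0(✓)  0-0-1(✓)  0-00-(✓)  0-01-(✓)  0-1-0(✓)  0-11-(✓)  00--0(✓)  00-1-(✓)  000--(✓)  01--0(✓)  01--1(✓)  01-0-(✓)  01-1-(✓)  010--(✓)  011--(✓)
size-2^3 implicants → 0---0  0--1-  0-0--  01---
Unchecked terms (primes): --010, --100, -0-10, -01-0, -1-00, -1-11, -10-0, -101-, 0---0, 0--1-, 0-0--, 01---, 1010-
Minterm coverage:
  m0 ⊆ 0---0,0-0--
  m2 ⊆ --010,-0-10,0---0,0--1-,0-0--
  m3 ⊆ 0--1-,0-0--
  m4 ⊆ --100,-01-0,0---0
  m6 ⊆ -0-10,-01-0,0---0,0--1-
  m7 ⊆ 0--1- [E]
  m8 ⊆ -1-00,-10-0,0---0,0-0--,01---
  m9 ⊆ 0-0--,01---
  m10 ⊆ --010,-10-0,-101-,0---0,0--1-,0-0--,01---
  m11 ⊆ -1-11,-101-,0--1-,0-0--,01---
  m12 ⊆ --100,-1-00,0---0,01---
  m13 ⊆ 01--- [E]
  m14 ⊆ 0---0,0--1-,01---
  m15 ⊆ -1-11,0--1-,01---
  m18 ⊆ --010,-0-10
  m20 ⊆ --100,-01-0,1010-
  m21 ⊆ 1010- [E]
  m22 ⊆ -0-10,-01-0
  m24 ⊆ -1-00,-10-0
  m31 ⊆ -1-11 [E]
E = {-1-11, 0--1-, 01---, 1010-}

YES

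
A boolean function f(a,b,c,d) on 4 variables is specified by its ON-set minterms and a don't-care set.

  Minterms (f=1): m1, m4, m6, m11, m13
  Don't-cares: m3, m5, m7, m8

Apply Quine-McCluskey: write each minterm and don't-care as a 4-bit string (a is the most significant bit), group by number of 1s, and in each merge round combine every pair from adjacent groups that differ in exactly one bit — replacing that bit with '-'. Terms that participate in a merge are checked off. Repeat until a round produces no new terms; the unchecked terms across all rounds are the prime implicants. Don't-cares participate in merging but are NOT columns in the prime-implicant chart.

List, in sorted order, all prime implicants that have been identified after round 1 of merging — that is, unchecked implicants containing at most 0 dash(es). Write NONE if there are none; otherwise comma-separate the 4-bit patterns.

1000

Round 0: 0001✓ 0011✓ 0100✓ 0101✓ 0110✓ 0111✓ 1000 1011✓ 1101✓
Round 1: -011 -101 0-01✓ 0-11✓ 00-1✓ 01-0✓ 01-1✓ 010-✓ 011-✓
Round 2: 0--1 01--
PIs = {-011, -101, 0--1, 01--, 1000}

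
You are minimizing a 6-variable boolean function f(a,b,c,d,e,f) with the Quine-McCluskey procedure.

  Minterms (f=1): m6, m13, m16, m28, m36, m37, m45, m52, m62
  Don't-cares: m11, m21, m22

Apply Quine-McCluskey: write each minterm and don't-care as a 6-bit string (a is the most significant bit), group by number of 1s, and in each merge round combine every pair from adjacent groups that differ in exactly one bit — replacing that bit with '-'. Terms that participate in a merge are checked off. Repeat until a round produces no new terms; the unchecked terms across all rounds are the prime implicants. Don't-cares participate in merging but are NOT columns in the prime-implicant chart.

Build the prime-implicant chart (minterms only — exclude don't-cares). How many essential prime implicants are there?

[col 0] 000110*, 001011, 001101*, 010000, 010101, 010110*, 011100, 100100*, 100101*, 101101*, 110100*, 111110
[col 1] -01101, 0-0110, 1-0100, 10-101, 10010-
Prime implicants: -01101, 0-0110, 001011, 010000, 010101, 011100, 1-0100, 10-101, 10010-, 111110
PI chart (minterm → PIs covering it):
  6 | 0-0110  (sole → essential)
  13 | -01101  (sole → essential)
  16 | 010000  (sole → essential)
  28 | 011100  (sole → essential)
  36 | 1-0100,10010-
  37 | 10-101,10010-
  45 | -01101,10-101
  52 | 1-0100  (sole → essential)
  62 | 111110  (sole → essential)
Essential prime implicants: -01101, 0-0110, 010000, 011100, 1-0100, 111110

6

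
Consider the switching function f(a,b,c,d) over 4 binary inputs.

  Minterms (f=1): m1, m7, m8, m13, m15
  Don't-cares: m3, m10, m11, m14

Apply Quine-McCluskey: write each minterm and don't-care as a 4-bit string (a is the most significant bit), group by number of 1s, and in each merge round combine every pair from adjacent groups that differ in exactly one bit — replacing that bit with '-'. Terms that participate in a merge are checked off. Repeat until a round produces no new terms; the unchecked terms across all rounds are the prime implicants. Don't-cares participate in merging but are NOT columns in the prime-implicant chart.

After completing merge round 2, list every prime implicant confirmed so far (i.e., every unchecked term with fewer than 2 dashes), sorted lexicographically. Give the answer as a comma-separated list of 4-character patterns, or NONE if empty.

00-1, 10-0, 11-1

[col 0] 0001*, 0011*, 0111*, 1000*, 1010*, 1011*, 1101*, 1110*, 1111*
[col 1] -011*, -111*, 0-11*, 00-1, 1-10*, 1-11*, 10-0, 101-*, 11-1, 111-*
[col 2] --11, 1-1-
Prime implicants: --11, 00-1, 1-1-, 10-0, 11-1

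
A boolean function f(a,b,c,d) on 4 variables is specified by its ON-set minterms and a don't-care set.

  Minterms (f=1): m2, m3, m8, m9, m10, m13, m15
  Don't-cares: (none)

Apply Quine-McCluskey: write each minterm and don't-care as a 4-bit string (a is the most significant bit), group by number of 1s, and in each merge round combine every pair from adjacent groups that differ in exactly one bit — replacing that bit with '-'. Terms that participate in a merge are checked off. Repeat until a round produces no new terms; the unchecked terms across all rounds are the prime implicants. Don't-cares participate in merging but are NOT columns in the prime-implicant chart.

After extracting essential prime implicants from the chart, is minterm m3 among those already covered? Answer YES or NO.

YES

[col 0] 0010*, 0011*, 1000*, 1001*, 1010*, 1101*, 1111*
[col 1] -010, 001-, 1-01, 10-0, 100-, 11-1
Prime implicants: -010, 001-, 1-01, 10-0, 100-, 11-1
PI chart (minterm → PIs covering it):
  2 | -010,001-
  3 | 001-  (sole → essential)
  8 | 10-0,100-
  9 | 1-01,100-
  10 | -010,10-0
  13 | 1-01,11-1
  15 | 11-1  (sole → essential)
Essential prime implicants: 001-, 11-1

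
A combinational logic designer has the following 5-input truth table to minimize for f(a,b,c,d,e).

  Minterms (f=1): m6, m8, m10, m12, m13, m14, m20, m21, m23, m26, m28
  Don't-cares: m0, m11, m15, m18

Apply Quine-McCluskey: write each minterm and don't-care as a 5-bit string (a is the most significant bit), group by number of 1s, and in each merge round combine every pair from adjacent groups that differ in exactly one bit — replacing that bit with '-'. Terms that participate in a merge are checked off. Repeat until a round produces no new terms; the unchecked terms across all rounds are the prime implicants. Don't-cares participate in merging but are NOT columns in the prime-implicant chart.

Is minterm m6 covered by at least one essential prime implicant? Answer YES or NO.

YES

[col 0] 00000*, 00110*, 01000*, 01010*, 01011*, 01100*, 01101*, 01110*, 01111*, 10010*, 10100*, 10101*, 10111*, 11010*, 11100*
[col 1] -1010, -1100, 0-000, 0-110, 01-00*, 01-10*, 01-11*, 010-0*, 0101-*, 011-0*, 011-1*, 0110-*, 0111-*, 1-010, 1-100, 101-1, 1010-
[col 2] 01--0, 01-1-, 011--
Prime implicants: -1010, -1100, 0-000, 0-110, 01--0, 01-1-, 011--, 1-010, 1-100, 101-1, 1010-
PI chart (minterm → PIs covering it):
  6 | 0-110  (sole → essential)
  8 | 0-000,01--0
  10 | -1010,01--0,01-1-
  12 | -1100,01--0,011--
  13 | 011--  (sole → essential)
  14 | 0-110,01--0,01-1-,011--
  20 | 1-100,1010-
  21 | 101-1,1010-
  23 | 101-1  (sole → essential)
  26 | -1010,1-010
  28 | -1100,1-100
Essential prime implicants: 0-110, 011--, 101-1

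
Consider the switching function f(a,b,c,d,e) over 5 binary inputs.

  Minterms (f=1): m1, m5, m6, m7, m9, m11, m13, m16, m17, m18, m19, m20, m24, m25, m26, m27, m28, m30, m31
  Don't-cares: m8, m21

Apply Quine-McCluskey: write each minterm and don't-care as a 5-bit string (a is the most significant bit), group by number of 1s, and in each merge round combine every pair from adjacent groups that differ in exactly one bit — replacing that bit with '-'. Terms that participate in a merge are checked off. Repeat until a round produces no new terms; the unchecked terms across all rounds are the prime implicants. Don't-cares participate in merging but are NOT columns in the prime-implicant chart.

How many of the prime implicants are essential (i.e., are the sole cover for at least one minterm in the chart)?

5

[col 0] 00001*, 00101*, 00110*, 00111*, 01000*, 01001*, 01011*, 01101*, 10000*, 10001*, 10010*, 10011*, 10100*, 10101*, 11000*, 11001*, 11010*, 11011*, 11100*, 11110*, 11111*
[col 1] -0001*, -0101*, -1000*, -1001*, -1011*, 0-001*, 0-101*, 00-01*, 001-1, 0011-, 01-01*, 010-1*, 0100-*, 1-000*, 1-001*, 1-010*, 1-011*, 1-100*, 10-00*, 10-01*, 100-0*, 100-1*, 1000-*, 1001-*, 1010-*, 11-00*, 11-10*, 11-11*, 110-0*, 110-1*, 1100-*, 1101-*, 111-0*, 1111-*
[col 2] --001, -0-01, -10-1, -100-, 0--01, 1--00, 1-0-0*, 1-0-1*, 1-00-*, 1-01-*, 10-0-, 100--*, 11--0, 11-1-, 110--*
[col 3] 1-0--
Prime implicants: --001, -0-01, -10-1, -100-, 0--01, 001-1, 0011-, 1--00, 1-0--, 10-0-, 11--0, 11-1-
PI chart (minterm → PIs covering it):
  1 | --001,-0-01,0--01
  5 | -0-01,0--01,001-1
  6 | 0011-  (sole → essential)
  7 | 001-1,0011-
  9 | --001,-10-1,-100-,0--01
  11 | -10-1  (sole → essential)
  13 | 0--01  (sole → essential)
  16 | 1--00,1-0--,10-0-
  17 | --001,-0-01,1-0--,10-0-
  18 | 1-0--  (sole → essential)
  19 | 1-0--  (sole → essential)
  20 | 1--00,10-0-
  24 | -100-,1--00,1-0--,11--0
  25 | --001,-10-1,-100-,1-0--
  26 | 1-0--,11--0,11-1-
  27 | -10-1,1-0--,11-1-
  28 | 1--00,11--0
  30 | 11--0,11-1-
  31 | 11-1-  (sole → essential)
Essential prime implicants: -10-1, 0--01, 0011-, 1-0--, 11-1-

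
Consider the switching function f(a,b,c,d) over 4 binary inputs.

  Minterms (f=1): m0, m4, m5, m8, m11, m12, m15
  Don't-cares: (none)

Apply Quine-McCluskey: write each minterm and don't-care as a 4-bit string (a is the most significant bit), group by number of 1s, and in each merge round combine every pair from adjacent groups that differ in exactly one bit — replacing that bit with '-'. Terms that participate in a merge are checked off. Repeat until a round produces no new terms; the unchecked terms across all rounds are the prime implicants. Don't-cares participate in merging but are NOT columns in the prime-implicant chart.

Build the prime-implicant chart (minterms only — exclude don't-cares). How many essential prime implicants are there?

size-2^0 implicants → 0000(✓)  0100(✓)  0101(✓)  1000(✓)  1011(✓)  1100(✓)  1111(✓)
size-2^1 implicants → -000(✓)  -100(✓)  0-00(✓)  010-  1-00(✓)  1-11
size-2^2 implicants → --00
Unchecked terms (primes): --00, 010-, 1-11
Minterm coverage:
  m0 ⊆ --00 [E]
  m4 ⊆ --00,010-
  m5 ⊆ 010- [E]
  m8 ⊆ --00 [E]
  m11 ⊆ 1-11 [E]
  m12 ⊆ --00 [E]
  m15 ⊆ 1-11 [E]
E = {--00, 010-, 1-11}

3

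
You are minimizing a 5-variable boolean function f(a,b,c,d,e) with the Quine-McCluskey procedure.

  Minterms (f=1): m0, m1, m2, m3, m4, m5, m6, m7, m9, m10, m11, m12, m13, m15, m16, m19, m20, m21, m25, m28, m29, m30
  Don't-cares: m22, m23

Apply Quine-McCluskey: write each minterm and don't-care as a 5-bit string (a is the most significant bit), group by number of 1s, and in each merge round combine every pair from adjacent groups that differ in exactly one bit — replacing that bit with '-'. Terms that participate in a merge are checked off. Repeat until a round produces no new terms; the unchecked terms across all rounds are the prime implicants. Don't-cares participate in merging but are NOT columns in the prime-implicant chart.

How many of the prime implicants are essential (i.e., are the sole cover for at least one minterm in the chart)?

7

Round 0: 00000✓ 00001✓ 00010✓ 00011✓ 00100✓ 00101✓ 00110✓ 00111✓ 01001✓ 01010✓ 01011✓ 01100✓ 01101✓ 01111✓ 10000✓ 10011✓ 10100✓ 10101✓ 10110✓ 10111✓ 11001✓ 11100✓ 11101✓ 11110✓
Round 1: -0000✓ -0011✓ -0100✓ -0101✓ -0110✓ -0111✓ -1001✓ -1100✓ -1101✓ 0-001✓ 0-010✓ 0-011✓ 0-100✓ 0-101✓ 0-111✓ 00-00✓ 00-01✓ 00-10✓ 00-11✓ 000-0✓ 000-1✓ 0000-✓ 0001-✓ 001-0✓ 001-1✓ 0010-✓ 0011-✓ 01-01✓ 01-11✓ 010-1✓ 0101-✓ 011-1✓ 0110-✓ 1-100✓ 1-101✓ 1-110✓ 10-00✓ 10-11✓ 101-0✓ 101-1✓ 1010-✓ 1011-✓ 11-01✓ 111-0✓ 1110-✓
Round 2: --100✓ --101✓ -0-00 -0-11 -01-0✓ -01-1✓ -010-✓ -011-✓ -1-01 -110-✓ 0--01✓ 0--11✓ 0-0-1✓ 0-01- 0-1-1✓ 0-10-✓ 00--0✓ 00--1✓ 00-0-✓ 00-1-✓ 000--✓ 001--✓ 01--1✓ 1-1-0 1-10-✓ 101--✓
Round 3: --10- -01-- 0---1 00---
PIs = {--10-, -0-00, -0-11, -01--, -1-01, 0---1, 0-01-, 00---, 1-1-0}
Coverage chart:
  m0: -0-00,00---
  m1: 0---1,00---
  m2: 0-01-,00---
  m3: -0-11,0---1,0-01-,00---
  m4: --10-,-0-00,-01--,00---
  m5: --10-,-01--,0---1,00---
  m6: -01--,00---
  m7: -0-11,-01--,0---1,00---
  m9: -1-01,0---1
  m10: 0-01- ←essential
  m11: 0---1,0-01-
  m12: --10- ←essential
  m13: --10-,-1-01,0---1
  m15: 0---1 ←essential
  m16: -0-00 ←essential
  m19: -0-11 ←essential
  m20: --10-,-0-00,-01--,1-1-0
  m21: --10-,-01--
  m25: -1-01 ←essential
  m28: --10-,1-1-0
  m29: --10-,-1-01
  m30: 1-1-0 ←essential
Essential: --10-, -0-00, -0-11, -1-01, 0---1, 0-01-, 1-1-0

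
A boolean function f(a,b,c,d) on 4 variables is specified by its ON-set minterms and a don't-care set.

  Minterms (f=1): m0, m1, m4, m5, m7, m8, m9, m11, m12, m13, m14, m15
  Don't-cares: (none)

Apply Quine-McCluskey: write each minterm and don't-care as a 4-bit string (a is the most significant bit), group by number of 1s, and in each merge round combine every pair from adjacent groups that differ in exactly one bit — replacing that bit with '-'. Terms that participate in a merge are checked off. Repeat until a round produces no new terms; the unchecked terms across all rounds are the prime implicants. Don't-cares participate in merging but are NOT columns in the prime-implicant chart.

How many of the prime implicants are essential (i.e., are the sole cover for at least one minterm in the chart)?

size-2^0 implicants → 0000(✓)  0001(✓)  0100(✓)  0101(✓)  0111(✓)  1000(✓)  1001(✓)  1011(✓)  1100(✓)  1101(✓)  1110(✓)  1111(✓)
size-2^1 implicants → -000(✓)  -001(✓)  -100(✓)  -101(✓)  -111(✓)  0-00(✓)  0-01(✓)  000-(✓)  01-1(✓)  010-(✓)  1-00(✓)  1-01(✓)  1-11(✓)  10-1(✓)  100-(✓)  11-0(✓)  11-1(✓)  110-(✓)  111-(✓)
size-2^2 implicants → --00(✓)  --01(✓)  -00-(✓)  -1-1  -10-(✓)  0-0-(✓)  1--1  1-0-(✓)  11--
size-2^3 implicants → --0-
Unchecked terms (primes): --0-, -1-1, 1--1, 11--
Minterm coverage:
  m0 ⊆ --0- [E]
  m1 ⊆ --0- [E]
  m4 ⊆ --0- [E]
  m5 ⊆ --0-,-1-1
  m7 ⊆ -1-1 [E]
  m8 ⊆ --0- [E]
  m9 ⊆ --0-,1--1
  m11 ⊆ 1--1 [E]
  m12 ⊆ --0-,11--
  m13 ⊆ --0-,-1-1,1--1,11--
  m14 ⊆ 11-- [E]
  m15 ⊆ -1-1,1--1,11--
E = {--0-, -1-1, 1--1, 11--}

4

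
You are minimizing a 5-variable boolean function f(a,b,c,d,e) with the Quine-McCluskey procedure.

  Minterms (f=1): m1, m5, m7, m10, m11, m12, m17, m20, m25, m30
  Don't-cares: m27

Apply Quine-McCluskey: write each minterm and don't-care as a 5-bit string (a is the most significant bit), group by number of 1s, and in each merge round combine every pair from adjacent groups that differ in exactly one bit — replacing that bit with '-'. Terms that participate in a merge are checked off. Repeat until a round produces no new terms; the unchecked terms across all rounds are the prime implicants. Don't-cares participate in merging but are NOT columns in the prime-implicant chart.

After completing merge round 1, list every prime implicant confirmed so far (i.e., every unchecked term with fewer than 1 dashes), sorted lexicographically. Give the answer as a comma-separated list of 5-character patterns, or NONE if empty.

01100, 10100, 11110

Round 0: 00001✓ 00101✓ 00111✓ 01010✓ 01011✓ 01100 10001✓ 10100 11001✓ 11011✓ 11110
Round 1: -0001 -1011 00-01 001-1 0101- 1-001 110-1
PIs = {-0001, -1011, 00-01, 001-1, 0101-, 01100, 1-001, 10100, 110-1, 11110}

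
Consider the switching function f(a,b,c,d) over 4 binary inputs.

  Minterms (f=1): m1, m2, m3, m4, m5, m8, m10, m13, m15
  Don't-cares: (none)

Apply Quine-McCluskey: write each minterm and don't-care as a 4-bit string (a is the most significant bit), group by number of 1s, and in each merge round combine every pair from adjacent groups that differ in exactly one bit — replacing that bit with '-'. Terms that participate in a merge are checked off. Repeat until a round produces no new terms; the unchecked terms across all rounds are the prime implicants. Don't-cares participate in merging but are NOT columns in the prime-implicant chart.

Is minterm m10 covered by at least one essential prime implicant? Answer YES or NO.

size-2^0 implicants → 0001(✓)  0010(✓)  0011(✓)  0100(✓)  0101(✓)  1000(✓)  1010(✓)  1101(✓)  1111(✓)
size-2^1 implicants → -010  -101  0-01  00-1  001-  010-  10-0  11-1
Unchecked terms (primes): -010, -101, 0-01, 00-1, 001-, 010-, 10-0, 11-1
Minterm coverage:
  m1 ⊆ 0-01,00-1
  m2 ⊆ -010,001-
  m3 ⊆ 00-1,001-
  m4 ⊆ 010- [E]
  m5 ⊆ -101,0-01,010-
  m8 ⊆ 10-0 [E]
  m10 ⊆ -010,10-0
  m13 ⊆ -101,11-1
  m15 ⊆ 11-1 [E]
E = {010-, 10-0, 11-1}

YES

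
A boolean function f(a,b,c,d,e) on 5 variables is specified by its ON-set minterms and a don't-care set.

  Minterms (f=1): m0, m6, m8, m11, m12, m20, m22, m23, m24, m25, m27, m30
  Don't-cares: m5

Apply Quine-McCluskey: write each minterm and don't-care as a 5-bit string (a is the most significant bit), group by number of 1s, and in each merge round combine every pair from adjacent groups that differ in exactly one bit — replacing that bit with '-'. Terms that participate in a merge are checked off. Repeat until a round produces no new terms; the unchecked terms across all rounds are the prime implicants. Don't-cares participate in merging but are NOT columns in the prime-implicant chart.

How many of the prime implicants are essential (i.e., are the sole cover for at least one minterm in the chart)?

[col 0] 00000*, 00101, 00110*, 01000*, 01011*, 01100*, 10100*, 10110*, 10111*, 11000*, 11001*, 11011*, 11110*
[col 1] -0110, -1000, -1011, 0-000, 01-00, 1-110, 101-0, 1011-, 110-1, 1100-
Prime implicants: -0110, -1000, -1011, 0-000, 00101, 01-00, 1-110, 101-0, 1011-, 110-1, 1100-
PI chart (minterm → PIs covering it):
  0 | 0-000  (sole → essential)
  6 | -0110  (sole → essential)
  8 | -1000,0-000,01-00
  11 | -1011  (sole → essential)
  12 | 01-00  (sole → essential)
  20 | 101-0  (sole → essential)
  22 | -0110,1-110,101-0,1011-
  23 | 1011-  (sole → essential)
  24 | -1000,1100-
  25 | 110-1,1100-
  27 | -1011,110-1
  30 | 1-110  (sole → essential)
Essential prime implicants: -0110, -1011, 0-000, 01-00, 1-110, 101-0, 1011-

7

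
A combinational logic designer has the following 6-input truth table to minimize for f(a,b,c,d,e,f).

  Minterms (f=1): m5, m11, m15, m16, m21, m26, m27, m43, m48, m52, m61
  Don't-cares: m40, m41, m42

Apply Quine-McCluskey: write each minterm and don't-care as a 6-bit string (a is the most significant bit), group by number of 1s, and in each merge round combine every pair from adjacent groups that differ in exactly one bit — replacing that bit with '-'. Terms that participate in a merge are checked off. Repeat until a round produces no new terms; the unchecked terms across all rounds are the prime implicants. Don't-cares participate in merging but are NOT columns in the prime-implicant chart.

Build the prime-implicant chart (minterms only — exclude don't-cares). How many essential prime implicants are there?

6

Round 0: 000101✓ 001011✓ 001111✓ 010000✓ 010101✓ 011010✓ 011011✓ 101000✓ 101001✓ 101010✓ 101011✓ 110000✓ 110100✓ 111101
Round 1: -01011 -10000 0-0101 0-1011 001-11 01101- 1010-0✓ 1010-1✓ 10100-✓ 10101-✓ 110-00
Round 2: 1010--
PIs = {-01011, -10000, 0-0101, 0-1011, 001-11, 01101-, 1010--, 110-00, 111101}
Coverage chart:
  m5: 0-0101 ←essential
  m11: -01011,0-1011,001-11
  m15: 001-11 ←essential
  m16: -10000 ←essential
  m21: 0-0101 ←essential
  m26: 01101- ←essential
  m27: 0-1011,01101-
  m43: -01011,1010--
  m48: -10000,110-00
  m52: 110-00 ←essential
  m61: 111101 ←essential
Essential: -10000, 0-0101, 001-11, 01101-, 110-00, 111101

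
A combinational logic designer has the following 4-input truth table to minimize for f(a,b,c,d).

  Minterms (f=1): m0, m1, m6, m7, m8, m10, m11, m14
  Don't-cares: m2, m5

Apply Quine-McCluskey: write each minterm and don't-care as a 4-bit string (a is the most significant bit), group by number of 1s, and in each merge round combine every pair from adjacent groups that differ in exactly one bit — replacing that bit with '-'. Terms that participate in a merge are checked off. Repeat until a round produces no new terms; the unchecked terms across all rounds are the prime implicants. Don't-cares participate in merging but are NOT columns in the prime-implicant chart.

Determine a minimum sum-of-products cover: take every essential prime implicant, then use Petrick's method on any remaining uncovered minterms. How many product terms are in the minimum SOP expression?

size-2^0 implicants → 0000(✓)  0001(✓)  0010(✓)  0101(✓)  0110(✓)  0111(✓)  1000(✓)  1010(✓)  1011(✓)  1110(✓)
size-2^1 implicants → -000(✓)  -010(✓)  -110(✓)  0-01  0-10(✓)  00-0(✓)  000-  01-1  011-  1-10(✓)  10-0(✓)  101-
size-2^2 implicants → --10  -0-0
Unchecked terms (primes): --10, -0-0, 0-01, 000-, 01-1, 011-, 101-
Minterm coverage:
  m0 ⊆ -0-0,000-
  m1 ⊆ 0-01,000-
  m6 ⊆ --10,011-
  m7 ⊆ 01-1,011-
  m8 ⊆ -0-0 [E]
  m10 ⊆ --10,-0-0,101-
  m11 ⊆ 101- [E]
  m14 ⊆ --10 [E]
E = {--10, -0-0, 101-}
Petrick residual → 0-01, 01-1
Cover = cd' + b'd' + a'c'd + a'bd + ab'c  |cover|=5

5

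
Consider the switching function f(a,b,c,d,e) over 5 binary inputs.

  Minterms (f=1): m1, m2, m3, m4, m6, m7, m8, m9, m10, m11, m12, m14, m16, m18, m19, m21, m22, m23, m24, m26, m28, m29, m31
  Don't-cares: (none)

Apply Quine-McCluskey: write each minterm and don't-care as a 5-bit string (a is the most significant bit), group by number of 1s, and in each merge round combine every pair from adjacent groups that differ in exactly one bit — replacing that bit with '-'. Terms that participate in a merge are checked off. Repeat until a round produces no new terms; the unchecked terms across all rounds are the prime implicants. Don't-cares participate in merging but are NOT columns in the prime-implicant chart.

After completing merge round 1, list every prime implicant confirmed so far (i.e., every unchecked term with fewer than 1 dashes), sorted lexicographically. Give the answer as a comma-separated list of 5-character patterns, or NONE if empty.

NONE

Round 0: 00001✓ 00010✓ 00011✓ 00100✓ 00110✓ 00111✓ 01000✓ 01001✓ 01010✓ 01011✓ 01100✓ 01110✓ 10000✓ 10010✓ 10011✓ 10101✓ 10110✓ 10111✓ 11000✓ 11010✓ 11100✓ 11101✓ 11111✓
Round 1: -0010✓ -0011✓ -0110✓ -0111✓ -1000✓ -1010✓ -1100✓ 0-001✓ 0-010✓ 0-011✓ 0-100✓ 0-110✓ 00-10✓ 00-11✓ 000-1✓ 0001-✓ 001-0✓ 0011-✓ 01-00✓ 01-10✓ 010-0✓ 010-1✓ 0100-✓ 0101-✓ 011-0✓ 1-000✓ 1-010✓ 1-101✓ 1-111✓ 10-10✓ 10-11✓ 100-0✓ 1001-✓ 101-1✓ 1011-✓ 11-00✓ 110-0✓ 111-1✓ 1110-
Round 2: --010 -0-10✓ -0-11✓ -001-✓ -011-✓ -1-00 -10-0 0--10 0-0-1 0-01- 0-1-0 00-1-✓ 01--0 010-- 1-0-0 1-1-1 10-1-✓
Round 3: -0-1-
PIs = {--010, -0-1-, -1-00, -10-0, 0--10, 0-0-1, 0-01-, 0-1-0, 01--0, 010--, 1-0-0, 1-1-1, 1110-}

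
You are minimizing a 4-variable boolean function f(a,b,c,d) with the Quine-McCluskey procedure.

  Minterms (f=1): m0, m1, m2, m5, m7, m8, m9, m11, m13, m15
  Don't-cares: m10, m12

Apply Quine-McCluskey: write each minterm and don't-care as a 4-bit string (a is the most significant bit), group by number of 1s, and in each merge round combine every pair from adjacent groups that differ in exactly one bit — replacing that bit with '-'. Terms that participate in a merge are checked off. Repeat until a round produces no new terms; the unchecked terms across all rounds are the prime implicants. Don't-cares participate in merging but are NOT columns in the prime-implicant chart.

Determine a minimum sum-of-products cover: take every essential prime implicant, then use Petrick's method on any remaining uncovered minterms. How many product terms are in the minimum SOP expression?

4

size-2^0 implicants → 0000(✓)  0001(✓)  0010(✓)  0101(✓)  0111(✓)  1000(✓)  1001(✓)  1010(✓)  1011(✓)  1100(✓)  1101(✓)  1111(✓)
size-2^1 implicants → -000(✓)  -001(✓)  -010(✓)  -101(✓)  -111(✓)  0-01(✓)  00-0(✓)  000-(✓)  01-1(✓)  1-00(✓)  1-01(✓)  1-11(✓)  10-0(✓)  10-1(✓)  100-(✓)  101-(✓)  11-1(✓)  110-(✓)
size-2^2 implicants → --01  -0-0  -00-  -1-1  1--1  1-0-  10--
Unchecked terms (primes): --01, -0-0, -00-, -1-1, 1--1, 1-0-, 10--
Minterm coverage:
  m0 ⊆ -0-0,-00-
  m1 ⊆ --01,-00-
  m2 ⊆ -0-0 [E]
  m5 ⊆ --01,-1-1
  m7 ⊆ -1-1 [E]
  m8 ⊆ -0-0,-00-,1-0-,10--
  m9 ⊆ --01,-00-,1--1,1-0-,10--
  m11 ⊆ 1--1,10--
  m13 ⊆ --01,-1-1,1--1,1-0-
  m15 ⊆ -1-1,1--1
E = {-0-0, -1-1}
Petrick residual → --01, 1--1
Cover = c'd + b'd' + bd + ad  |cover|=4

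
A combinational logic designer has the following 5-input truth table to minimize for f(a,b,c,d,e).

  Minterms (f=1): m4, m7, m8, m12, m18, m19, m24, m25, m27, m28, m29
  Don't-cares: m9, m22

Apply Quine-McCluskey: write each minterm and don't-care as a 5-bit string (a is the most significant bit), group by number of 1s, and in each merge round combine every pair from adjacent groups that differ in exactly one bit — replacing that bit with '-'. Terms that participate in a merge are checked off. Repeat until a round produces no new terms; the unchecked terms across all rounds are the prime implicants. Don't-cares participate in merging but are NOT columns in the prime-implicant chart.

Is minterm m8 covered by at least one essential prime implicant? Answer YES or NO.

size-2^0 implicants → 00100(✓)  00111  01000(✓)  01001(✓)  01100(✓)  10010(✓)  10011(✓)  10110(✓)  11000(✓)  11001(✓)  11011(✓)  11100(✓)  11101(✓)
size-2^1 implicants → -1000(✓)  -1001(✓)  -1100(✓)  0-100  01-00(✓)  0100-(✓)  1-011  10-10  1001-  11-00(✓)  11-01(✓)  110-1  1100-(✓)  1110-(✓)
size-2^2 implicants → -1-00  -100-  11-0-
Unchecked terms (primes): -1-00, -100-, 0-100, 00111, 1-011, 10-10, 1001-, 11-0-, 110-1
Minterm coverage:
  m4 ⊆ 0-100 [E]
  m7 ⊆ 00111 [E]
  m8 ⊆ -1-00,-100-
  m12 ⊆ -1-00,0-100
  m18 ⊆ 10-10,1001-
  m19 ⊆ 1-011,1001-
  m24 ⊆ -1-00,-100-,11-0-
  m25 ⊆ -100-,11-0-,110-1
  m27 ⊆ 1-011,110-1
  m28 ⊆ -1-00,11-0-
  m29 ⊆ 11-0- [E]
E = {0-100, 00111, 11-0-}

NO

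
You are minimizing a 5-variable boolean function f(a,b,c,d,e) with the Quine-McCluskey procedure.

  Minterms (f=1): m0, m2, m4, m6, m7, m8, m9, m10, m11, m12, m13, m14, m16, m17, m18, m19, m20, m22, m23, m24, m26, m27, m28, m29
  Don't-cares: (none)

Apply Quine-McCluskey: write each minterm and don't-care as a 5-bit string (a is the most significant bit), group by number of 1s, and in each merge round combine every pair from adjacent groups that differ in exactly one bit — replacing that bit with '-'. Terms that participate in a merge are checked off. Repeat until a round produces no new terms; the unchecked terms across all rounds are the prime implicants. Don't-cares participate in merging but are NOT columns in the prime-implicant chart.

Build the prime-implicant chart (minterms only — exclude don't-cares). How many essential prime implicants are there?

4

[col 0] 00000*, 00010*, 00100*, 00110*, 00111*, 01000*, 01001*, 01010*, 01011*, 01100*, 01101*, 01110*, 10000*, 10001*, 10010*, 10011*, 10100*, 10110*, 10111*, 11000*, 11010*, 11011*, 11100*, 11101*
[col 1] -0000*, -0010*, -0100*, -0110*, -0111*, -1000*, -1010*, -1011*, -1100*, -1101*, 0-000*, 0-010*, 0-100*, 0-110*, 00-00*, 00-10*, 000-0*, 001-0*, 0011-*, 01-00*, 01-01*, 01-10*, 010-0*, 010-1*, 0100-*, 0101-*, 011-0*, 0110-*, 1-000*, 1-010*, 1-011*, 1-100*, 10-00*, 10-10*, 10-11*, 100-0*, 100-1*, 1000-*, 1001-*, 101-0*, 1011-*, 11-00*, 110-0*, 1101-*, 1110-*
[col 2] --000*, --010*, --100*, -0-00*, -0-10*, -00-0*, -01-0*, -011-, -1-00*, -10-0*, -101-, -110-, 0--00*, 0--10*, 0-0-0*, 0-1-0*, 00--0*, 01--0*, 01-0-, 010--, 1--00*, 1-0-0*, 1-01-, 10--0*, 10-1-, 100--
[col 3] ---00, --0-0, -0--0, 0---0
Prime implicants: ---00, --0-0, -0--0, -011-, -101-, -110-, 0---0, 01-0-, 010--, 1-01-, 10-1-, 100--
PI chart (minterm → PIs covering it):
  0 | ---00,--0-0,-0--0,0---0
  2 | --0-0,-0--0,0---0
  4 | ---00,-0--0,0---0
  6 | -0--0,-011-,0---0
  7 | -011-  (sole → essential)
  8 | ---00,--0-0,0---0,01-0-,010--
  9 | 01-0-,010--
  10 | --0-0,-101-,0---0,010--
  11 | -101-,010--
  12 | ---00,-110-,0---0,01-0-
  13 | -110-,01-0-
  14 | 0---0  (sole → essential)
  16 | ---00,--0-0,-0--0,100--
  17 | 100--  (sole → essential)
  18 | --0-0,-0--0,1-01-,10-1-,100--
  19 | 1-01-,10-1-,100--
  20 | ---00,-0--0
  22 | -0--0,-011-,10-1-
  23 | -011-,10-1-
  24 | ---00,--0-0
  26 | --0-0,-101-,1-01-
  27 | -101-,1-01-
  28 | ---00,-110-
  29 | -110-  (sole → essential)
Essential prime implicants: -011-, -110-, 0---0, 100--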